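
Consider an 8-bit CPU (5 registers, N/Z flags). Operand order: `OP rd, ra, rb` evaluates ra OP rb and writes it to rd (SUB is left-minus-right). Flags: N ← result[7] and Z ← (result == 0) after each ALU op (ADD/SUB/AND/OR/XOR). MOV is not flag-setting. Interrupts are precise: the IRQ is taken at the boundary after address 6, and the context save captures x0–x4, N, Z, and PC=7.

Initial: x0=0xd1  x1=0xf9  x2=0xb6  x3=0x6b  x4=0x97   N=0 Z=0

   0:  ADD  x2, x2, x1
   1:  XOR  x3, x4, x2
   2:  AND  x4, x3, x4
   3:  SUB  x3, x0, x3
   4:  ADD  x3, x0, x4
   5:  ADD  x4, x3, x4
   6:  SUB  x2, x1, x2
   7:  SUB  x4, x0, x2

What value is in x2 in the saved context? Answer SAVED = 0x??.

after  0: x0=0xd1 x1=0xf9 x2=0xaf x3=0x6b x4=0x97  N=1 Z=0
after  1: x0=0xd1 x1=0xf9 x2=0xaf x3=0x38 x4=0x97  N=0 Z=0
after  2: x0=0xd1 x1=0xf9 x2=0xaf x3=0x38 x4=0x10  N=0 Z=0
after  3: x0=0xd1 x1=0xf9 x2=0xaf x3=0x99 x4=0x10  N=1 Z=0
after  4: x0=0xd1 x1=0xf9 x2=0xaf x3=0xe1 x4=0x10  N=1 Z=0
after  5: x0=0xd1 x1=0xf9 x2=0xaf x3=0xe1 x4=0xf1  N=1 Z=0
after  6: x0=0xd1 x1=0xf9 x2=0x4a x3=0xe1 x4=0xf1  N=0 Z=0
-- IRQ taken; context saved, return-PC = 7 --

SAVED = 0x4a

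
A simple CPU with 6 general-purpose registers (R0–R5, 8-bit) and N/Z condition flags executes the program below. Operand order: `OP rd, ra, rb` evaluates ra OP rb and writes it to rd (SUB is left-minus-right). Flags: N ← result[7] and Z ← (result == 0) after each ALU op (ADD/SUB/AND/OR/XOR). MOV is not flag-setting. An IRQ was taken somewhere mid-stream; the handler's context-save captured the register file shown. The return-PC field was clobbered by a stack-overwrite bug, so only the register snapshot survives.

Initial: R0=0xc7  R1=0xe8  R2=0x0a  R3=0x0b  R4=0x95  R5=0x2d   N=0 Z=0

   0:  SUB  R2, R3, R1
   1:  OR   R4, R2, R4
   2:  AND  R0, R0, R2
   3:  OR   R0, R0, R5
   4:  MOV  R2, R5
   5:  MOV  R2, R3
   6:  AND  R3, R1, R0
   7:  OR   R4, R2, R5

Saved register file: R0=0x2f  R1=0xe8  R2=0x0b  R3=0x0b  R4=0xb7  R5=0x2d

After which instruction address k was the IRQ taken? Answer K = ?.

K = 5

after  0: R0=0xc7 R1=0xe8 R2=0x23 R3=0x0b R4=0x95 R5=0x2d  N=0 Z=0
after  1: R0=0xc7 R1=0xe8 R2=0x23 R3=0x0b R4=0xb7 R5=0x2d  N=1 Z=0
after  2: R0=0x03 R1=0xe8 R2=0x23 R3=0x0b R4=0xb7 R5=0x2d  N=0 Z=0
after  3: R0=0x2f R1=0xe8 R2=0x23 R3=0x0b R4=0xb7 R5=0x2d  N=0 Z=0
after  4: R0=0x2f R1=0xe8 R2=0x2d R3=0x0b R4=0xb7 R5=0x2d  N=0 Z=0
after  5: R0=0x2f R1=0xe8 R2=0x0b R3=0x0b R4=0xb7 R5=0x2d  N=0 Z=0
-- IRQ taken; context saved, return-PC = 6 --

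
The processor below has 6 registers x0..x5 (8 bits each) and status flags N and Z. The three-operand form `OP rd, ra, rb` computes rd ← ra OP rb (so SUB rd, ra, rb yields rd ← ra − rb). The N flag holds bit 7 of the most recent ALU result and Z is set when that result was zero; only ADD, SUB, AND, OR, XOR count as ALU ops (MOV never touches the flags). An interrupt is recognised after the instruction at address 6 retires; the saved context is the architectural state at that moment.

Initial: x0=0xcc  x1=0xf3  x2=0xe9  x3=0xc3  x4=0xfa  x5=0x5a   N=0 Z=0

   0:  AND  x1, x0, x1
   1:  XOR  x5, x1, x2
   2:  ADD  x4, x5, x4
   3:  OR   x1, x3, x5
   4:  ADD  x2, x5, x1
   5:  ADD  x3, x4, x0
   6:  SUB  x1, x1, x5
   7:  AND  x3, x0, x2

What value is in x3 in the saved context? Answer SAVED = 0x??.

SAVED = 0xef

after  0: x0=0xcc x1=0xc0 x2=0xe9 x3=0xc3 x4=0xfa x5=0x5a  N=1 Z=0
after  1: x0=0xcc x1=0xc0 x2=0xe9 x3=0xc3 x4=0xfa x5=0x29  N=0 Z=0
after  2: x0=0xcc x1=0xc0 x2=0xe9 x3=0xc3 x4=0x23 x5=0x29  N=0 Z=0
after  3: x0=0xcc x1=0xeb x2=0xe9 x3=0xc3 x4=0x23 x5=0x29  N=1 Z=0
after  4: x0=0xcc x1=0xeb x2=0x14 x3=0xc3 x4=0x23 x5=0x29  N=0 Z=0
after  5: x0=0xcc x1=0xeb x2=0x14 x3=0xef x4=0x23 x5=0x29  N=1 Z=0
after  6: x0=0xcc x1=0xc2 x2=0x14 x3=0xef x4=0x23 x5=0x29  N=1 Z=0
-- IRQ taken; context saved, return-PC = 7 --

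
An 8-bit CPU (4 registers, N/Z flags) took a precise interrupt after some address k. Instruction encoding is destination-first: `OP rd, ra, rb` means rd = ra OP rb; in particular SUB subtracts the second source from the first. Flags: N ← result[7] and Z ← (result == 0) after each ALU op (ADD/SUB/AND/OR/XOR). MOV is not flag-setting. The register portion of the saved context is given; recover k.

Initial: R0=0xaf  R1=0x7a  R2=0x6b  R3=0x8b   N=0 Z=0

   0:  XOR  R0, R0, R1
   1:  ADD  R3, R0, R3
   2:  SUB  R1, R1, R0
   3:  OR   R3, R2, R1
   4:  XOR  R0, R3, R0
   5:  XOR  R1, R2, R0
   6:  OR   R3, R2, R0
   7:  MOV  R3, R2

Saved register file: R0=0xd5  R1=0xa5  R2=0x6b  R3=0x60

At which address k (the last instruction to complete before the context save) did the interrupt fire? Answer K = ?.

K = 2

after  0: R0=0xd5 R1=0x7a R2=0x6b R3=0x8b  N=1 Z=0
after  1: R0=0xd5 R1=0x7a R2=0x6b R3=0x60  N=0 Z=0
after  2: R0=0xd5 R1=0xa5 R2=0x6b R3=0x60  N=1 Z=0
-- IRQ taken; context saved, return-PC = 3 --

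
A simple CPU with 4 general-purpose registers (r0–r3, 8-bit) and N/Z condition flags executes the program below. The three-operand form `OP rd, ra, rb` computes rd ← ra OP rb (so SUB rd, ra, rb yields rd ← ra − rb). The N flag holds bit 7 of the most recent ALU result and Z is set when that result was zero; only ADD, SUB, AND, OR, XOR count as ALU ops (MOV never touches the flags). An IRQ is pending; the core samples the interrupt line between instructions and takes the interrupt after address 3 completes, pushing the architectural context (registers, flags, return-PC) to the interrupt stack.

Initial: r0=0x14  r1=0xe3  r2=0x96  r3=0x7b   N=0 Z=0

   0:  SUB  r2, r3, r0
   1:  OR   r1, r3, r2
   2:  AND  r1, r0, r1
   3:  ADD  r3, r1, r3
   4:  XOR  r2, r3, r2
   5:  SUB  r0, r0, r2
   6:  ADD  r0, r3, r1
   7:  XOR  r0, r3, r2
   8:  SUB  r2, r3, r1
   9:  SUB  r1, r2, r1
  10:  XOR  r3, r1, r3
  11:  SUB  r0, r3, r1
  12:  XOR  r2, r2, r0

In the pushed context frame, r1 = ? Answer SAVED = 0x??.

SAVED = 0x14

after  0: r0=0x14 r1=0xe3 r2=0x67 r3=0x7b  N=0 Z=0
after  1: r0=0x14 r1=0x7f r2=0x67 r3=0x7b  N=0 Z=0
after  2: r0=0x14 r1=0x14 r2=0x67 r3=0x7b  N=0 Z=0
after  3: r0=0x14 r1=0x14 r2=0x67 r3=0x8f  N=1 Z=0
-- IRQ taken; context saved, return-PC = 4 --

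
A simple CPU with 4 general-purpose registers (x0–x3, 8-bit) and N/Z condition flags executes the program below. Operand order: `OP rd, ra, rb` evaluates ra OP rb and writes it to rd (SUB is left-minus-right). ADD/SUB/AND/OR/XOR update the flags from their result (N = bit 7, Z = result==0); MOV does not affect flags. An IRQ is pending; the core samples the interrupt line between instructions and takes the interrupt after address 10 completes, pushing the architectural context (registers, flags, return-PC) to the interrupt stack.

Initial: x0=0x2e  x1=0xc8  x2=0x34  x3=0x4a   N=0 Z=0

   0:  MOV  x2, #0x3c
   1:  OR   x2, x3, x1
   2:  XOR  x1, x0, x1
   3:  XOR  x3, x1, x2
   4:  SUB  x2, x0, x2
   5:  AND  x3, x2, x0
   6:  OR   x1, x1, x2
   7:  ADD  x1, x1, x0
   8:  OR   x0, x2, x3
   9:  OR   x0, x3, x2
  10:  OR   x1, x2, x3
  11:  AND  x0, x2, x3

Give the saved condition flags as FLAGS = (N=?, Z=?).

FLAGS = (N=0, Z=0)

after  0: x0=0x2e x1=0xc8 x2=0x3c x3=0x4a  N=0 Z=0
after  1: x0=0x2e x1=0xc8 x2=0xca x3=0x4a  N=1 Z=0
after  2: x0=0x2e x1=0xe6 x2=0xca x3=0x4a  N=1 Z=0
after  3: x0=0x2e x1=0xe6 x2=0xca x3=0x2c  N=0 Z=0
after  4: x0=0x2e x1=0xe6 x2=0x64 x3=0x2c  N=0 Z=0
after  5: x0=0x2e x1=0xe6 x2=0x64 x3=0x24  N=0 Z=0
after  6: x0=0x2e x1=0xe6 x2=0x64 x3=0x24  N=1 Z=0
after  7: x0=0x2e x1=0x14 x2=0x64 x3=0x24  N=0 Z=0
after  8: x0=0x64 x1=0x14 x2=0x64 x3=0x24  N=0 Z=0
after  9: x0=0x64 x1=0x14 x2=0x64 x3=0x24  N=0 Z=0
after 10: x0=0x64 x1=0x64 x2=0x64 x3=0x24  N=0 Z=0
-- IRQ taken; context saved, return-PC = 11 --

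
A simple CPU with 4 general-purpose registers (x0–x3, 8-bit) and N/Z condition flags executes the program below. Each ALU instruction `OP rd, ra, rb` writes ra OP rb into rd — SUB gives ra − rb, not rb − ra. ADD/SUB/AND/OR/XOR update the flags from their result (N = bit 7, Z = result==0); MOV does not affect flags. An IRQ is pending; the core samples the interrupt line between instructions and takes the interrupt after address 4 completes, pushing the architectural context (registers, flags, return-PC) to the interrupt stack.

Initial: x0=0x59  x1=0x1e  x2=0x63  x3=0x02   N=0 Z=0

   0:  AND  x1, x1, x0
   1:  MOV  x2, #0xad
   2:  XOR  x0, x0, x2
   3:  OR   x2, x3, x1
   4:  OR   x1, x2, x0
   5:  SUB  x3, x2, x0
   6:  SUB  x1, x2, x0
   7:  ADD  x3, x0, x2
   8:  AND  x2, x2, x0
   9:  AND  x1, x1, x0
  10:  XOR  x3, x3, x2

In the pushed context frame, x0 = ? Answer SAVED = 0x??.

after  0: x0=0x59 x1=0x18 x2=0x63 x3=0x02  N=0 Z=0
after  1: x0=0x59 x1=0x18 x2=0xad x3=0x02  N=0 Z=0
after  2: x0=0xf4 x1=0x18 x2=0xad x3=0x02  N=1 Z=0
after  3: x0=0xf4 x1=0x18 x2=0x1a x3=0x02  N=0 Z=0
after  4: x0=0xf4 x1=0xfe x2=0x1a x3=0x02  N=1 Z=0
-- IRQ taken; context saved, return-PC = 5 --

SAVED = 0xf4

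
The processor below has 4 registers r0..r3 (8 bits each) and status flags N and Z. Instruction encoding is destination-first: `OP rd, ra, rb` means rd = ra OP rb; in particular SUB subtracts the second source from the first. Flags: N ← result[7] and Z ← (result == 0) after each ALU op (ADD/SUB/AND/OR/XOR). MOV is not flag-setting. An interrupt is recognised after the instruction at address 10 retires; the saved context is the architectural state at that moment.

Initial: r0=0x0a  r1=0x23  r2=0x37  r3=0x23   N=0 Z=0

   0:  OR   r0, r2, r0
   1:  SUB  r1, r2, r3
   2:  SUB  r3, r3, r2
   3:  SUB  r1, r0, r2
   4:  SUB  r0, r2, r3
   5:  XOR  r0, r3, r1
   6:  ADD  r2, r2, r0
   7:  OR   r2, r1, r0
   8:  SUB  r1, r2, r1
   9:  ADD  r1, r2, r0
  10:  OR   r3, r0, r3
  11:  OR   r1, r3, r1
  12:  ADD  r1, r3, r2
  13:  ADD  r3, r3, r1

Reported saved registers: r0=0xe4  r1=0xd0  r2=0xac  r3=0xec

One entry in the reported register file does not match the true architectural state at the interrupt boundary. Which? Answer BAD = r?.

after  0: r0=0x3f r1=0x23 r2=0x37 r3=0x23  N=0 Z=0
after  1: r0=0x3f r1=0x14 r2=0x37 r3=0x23  N=0 Z=0
after  2: r0=0x3f r1=0x14 r2=0x37 r3=0xec  N=1 Z=0
after  3: r0=0x3f r1=0x08 r2=0x37 r3=0xec  N=0 Z=0
after  4: r0=0x4b r1=0x08 r2=0x37 r3=0xec  N=0 Z=0
after  5: r0=0xe4 r1=0x08 r2=0x37 r3=0xec  N=1 Z=0
after  6: r0=0xe4 r1=0x08 r2=0x1b r3=0xec  N=0 Z=0
after  7: r0=0xe4 r1=0x08 r2=0xec r3=0xec  N=1 Z=0
after  8: r0=0xe4 r1=0xe4 r2=0xec r3=0xec  N=1 Z=0
after  9: r0=0xe4 r1=0xd0 r2=0xec r3=0xec  N=1 Z=0
after 10: r0=0xe4 r1=0xd0 r2=0xec r3=0xec  N=1 Z=0
-- IRQ taken; context saved, return-PC = 11 --
mismatch: r2: reported 0xac vs actual 0xec

BAD = r2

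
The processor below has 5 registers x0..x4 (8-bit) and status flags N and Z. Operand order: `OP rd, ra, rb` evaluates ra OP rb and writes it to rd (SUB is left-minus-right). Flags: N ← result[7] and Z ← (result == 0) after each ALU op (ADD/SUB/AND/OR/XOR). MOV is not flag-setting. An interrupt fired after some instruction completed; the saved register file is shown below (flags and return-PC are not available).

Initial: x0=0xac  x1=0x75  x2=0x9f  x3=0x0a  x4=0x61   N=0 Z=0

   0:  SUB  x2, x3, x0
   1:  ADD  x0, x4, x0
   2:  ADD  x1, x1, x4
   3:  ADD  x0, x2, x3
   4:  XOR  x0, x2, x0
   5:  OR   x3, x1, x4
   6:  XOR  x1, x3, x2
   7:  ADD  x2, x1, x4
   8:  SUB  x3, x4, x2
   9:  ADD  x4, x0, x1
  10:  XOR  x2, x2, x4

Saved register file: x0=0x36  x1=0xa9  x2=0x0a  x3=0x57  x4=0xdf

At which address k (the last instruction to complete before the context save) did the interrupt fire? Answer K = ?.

after  0: x0=0xac x1=0x75 x2=0x5e x3=0x0a x4=0x61  N=0 Z=0
after  1: x0=0x0d x1=0x75 x2=0x5e x3=0x0a x4=0x61  N=0 Z=0
after  2: x0=0x0d x1=0xd6 x2=0x5e x3=0x0a x4=0x61  N=1 Z=0
after  3: x0=0x68 x1=0xd6 x2=0x5e x3=0x0a x4=0x61  N=0 Z=0
after  4: x0=0x36 x1=0xd6 x2=0x5e x3=0x0a x4=0x61  N=0 Z=0
after  5: x0=0x36 x1=0xd6 x2=0x5e x3=0xf7 x4=0x61  N=1 Z=0
after  6: x0=0x36 x1=0xa9 x2=0x5e x3=0xf7 x4=0x61  N=1 Z=0
after  7: x0=0x36 x1=0xa9 x2=0x0a x3=0xf7 x4=0x61  N=0 Z=0
after  8: x0=0x36 x1=0xa9 x2=0x0a x3=0x57 x4=0x61  N=0 Z=0
after  9: x0=0x36 x1=0xa9 x2=0x0a x3=0x57 x4=0xdf  N=1 Z=0
-- IRQ taken; context saved, return-PC = 10 --

K = 9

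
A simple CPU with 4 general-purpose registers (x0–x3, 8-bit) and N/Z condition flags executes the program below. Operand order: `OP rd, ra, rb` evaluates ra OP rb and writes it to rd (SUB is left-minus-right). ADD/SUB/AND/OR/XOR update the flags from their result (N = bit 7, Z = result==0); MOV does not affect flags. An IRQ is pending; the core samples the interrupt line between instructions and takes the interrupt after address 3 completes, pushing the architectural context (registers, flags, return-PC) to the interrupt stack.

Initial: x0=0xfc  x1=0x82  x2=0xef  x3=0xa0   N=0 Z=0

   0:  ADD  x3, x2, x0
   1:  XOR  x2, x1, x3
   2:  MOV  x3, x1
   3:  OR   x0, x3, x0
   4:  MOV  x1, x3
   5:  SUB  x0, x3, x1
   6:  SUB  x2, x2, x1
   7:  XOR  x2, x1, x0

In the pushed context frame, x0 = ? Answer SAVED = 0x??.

after  0: x0=0xfc x1=0x82 x2=0xef x3=0xeb  N=1 Z=0
after  1: x0=0xfc x1=0x82 x2=0x69 x3=0xeb  N=0 Z=0
after  2: x0=0xfc x1=0x82 x2=0x69 x3=0x82  N=0 Z=0
after  3: x0=0xfe x1=0x82 x2=0x69 x3=0x82  N=1 Z=0
-- IRQ taken; context saved, return-PC = 4 --

SAVED = 0xfe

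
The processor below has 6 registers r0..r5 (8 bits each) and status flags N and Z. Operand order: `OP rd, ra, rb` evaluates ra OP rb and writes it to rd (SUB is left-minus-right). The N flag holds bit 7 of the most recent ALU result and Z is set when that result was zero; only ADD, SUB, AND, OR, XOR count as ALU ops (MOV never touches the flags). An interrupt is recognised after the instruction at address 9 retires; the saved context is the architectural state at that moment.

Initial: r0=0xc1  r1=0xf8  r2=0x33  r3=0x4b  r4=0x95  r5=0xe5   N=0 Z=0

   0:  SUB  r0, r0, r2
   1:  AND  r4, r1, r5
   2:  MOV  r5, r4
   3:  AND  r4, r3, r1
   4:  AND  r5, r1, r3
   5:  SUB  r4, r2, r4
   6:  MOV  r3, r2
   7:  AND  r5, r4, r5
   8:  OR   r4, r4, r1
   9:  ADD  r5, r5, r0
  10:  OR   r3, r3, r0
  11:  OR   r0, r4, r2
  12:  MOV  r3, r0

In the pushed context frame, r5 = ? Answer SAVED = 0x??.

after  0: r0=0x8e r1=0xf8 r2=0x33 r3=0x4b r4=0x95 r5=0xe5  N=1 Z=0
after  1: r0=0x8e r1=0xf8 r2=0x33 r3=0x4b r4=0xe0 r5=0xe5  N=1 Z=0
after  2: r0=0x8e r1=0xf8 r2=0x33 r3=0x4b r4=0xe0 r5=0xe0  N=1 Z=0
after  3: r0=0x8e r1=0xf8 r2=0x33 r3=0x4b r4=0x48 r5=0xe0  N=0 Z=0
after  4: r0=0x8e r1=0xf8 r2=0x33 r3=0x4b r4=0x48 r5=0x48  N=0 Z=0
after  5: r0=0x8e r1=0xf8 r2=0x33 r3=0x4b r4=0xeb r5=0x48  N=1 Z=0
after  6: r0=0x8e r1=0xf8 r2=0x33 r3=0x33 r4=0xeb r5=0x48  N=1 Z=0
after  7: r0=0x8e r1=0xf8 r2=0x33 r3=0x33 r4=0xeb r5=0x48  N=0 Z=0
after  8: r0=0x8e r1=0xf8 r2=0x33 r3=0x33 r4=0xfb r5=0x48  N=1 Z=0
after  9: r0=0x8e r1=0xf8 r2=0x33 r3=0x33 r4=0xfb r5=0xd6  N=1 Z=0
-- IRQ taken; context saved, return-PC = 10 --

SAVED = 0xd6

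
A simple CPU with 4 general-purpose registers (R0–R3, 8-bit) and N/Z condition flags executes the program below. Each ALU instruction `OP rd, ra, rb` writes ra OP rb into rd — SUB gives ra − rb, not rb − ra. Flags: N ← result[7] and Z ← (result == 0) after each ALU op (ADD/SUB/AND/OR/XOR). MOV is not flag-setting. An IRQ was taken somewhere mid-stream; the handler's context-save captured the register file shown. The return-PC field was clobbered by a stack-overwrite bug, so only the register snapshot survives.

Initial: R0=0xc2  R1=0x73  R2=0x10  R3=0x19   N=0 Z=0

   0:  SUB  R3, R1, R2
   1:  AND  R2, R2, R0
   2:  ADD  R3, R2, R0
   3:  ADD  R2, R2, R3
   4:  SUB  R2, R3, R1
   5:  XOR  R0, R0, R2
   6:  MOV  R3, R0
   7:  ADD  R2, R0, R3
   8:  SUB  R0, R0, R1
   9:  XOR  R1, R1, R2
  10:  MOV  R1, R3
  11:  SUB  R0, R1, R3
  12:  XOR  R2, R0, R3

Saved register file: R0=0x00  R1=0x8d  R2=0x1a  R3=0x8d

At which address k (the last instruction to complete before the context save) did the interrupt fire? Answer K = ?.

after  0: R0=0xc2 R1=0x73 R2=0x10 R3=0x63  N=0 Z=0
after  1: R0=0xc2 R1=0x73 R2=0x00 R3=0x63  N=0 Z=1
after  2: R0=0xc2 R1=0x73 R2=0x00 R3=0xc2  N=1 Z=0
after  3: R0=0xc2 R1=0x73 R2=0xc2 R3=0xc2  N=1 Z=0
after  4: R0=0xc2 R1=0x73 R2=0x4f R3=0xc2  N=0 Z=0
after  5: R0=0x8d R1=0x73 R2=0x4f R3=0xc2  N=1 Z=0
after  6: R0=0x8d R1=0x73 R2=0x4f R3=0x8d  N=1 Z=0
after  7: R0=0x8d R1=0x73 R2=0x1a R3=0x8d  N=0 Z=0
after  8: R0=0x1a R1=0x73 R2=0x1a R3=0x8d  N=0 Z=0
after  9: R0=0x1a R1=0x69 R2=0x1a R3=0x8d  N=0 Z=0
after 10: R0=0x1a R1=0x8d R2=0x1a R3=0x8d  N=0 Z=0
after 11: R0=0x00 R1=0x8d R2=0x1a R3=0x8d  N=0 Z=1
-- IRQ taken; context saved, return-PC = 12 --

K = 11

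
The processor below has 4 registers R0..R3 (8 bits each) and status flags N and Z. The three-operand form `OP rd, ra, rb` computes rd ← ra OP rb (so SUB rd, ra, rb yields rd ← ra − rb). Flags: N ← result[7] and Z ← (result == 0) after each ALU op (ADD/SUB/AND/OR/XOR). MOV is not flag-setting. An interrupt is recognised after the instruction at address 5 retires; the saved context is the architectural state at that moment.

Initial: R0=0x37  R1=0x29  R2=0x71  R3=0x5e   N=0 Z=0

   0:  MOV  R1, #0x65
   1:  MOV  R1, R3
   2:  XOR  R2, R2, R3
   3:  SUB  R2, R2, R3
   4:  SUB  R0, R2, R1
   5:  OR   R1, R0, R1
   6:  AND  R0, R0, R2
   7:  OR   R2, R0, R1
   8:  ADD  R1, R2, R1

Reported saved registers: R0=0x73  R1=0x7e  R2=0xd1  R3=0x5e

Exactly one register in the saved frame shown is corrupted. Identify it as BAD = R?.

BAD = R1

after  0: R0=0x37 R1=0x65 R2=0x71 R3=0x5e  N=0 Z=0
after  1: R0=0x37 R1=0x5e R2=0x71 R3=0x5e  N=0 Z=0
after  2: R0=0x37 R1=0x5e R2=0x2f R3=0x5e  N=0 Z=0
after  3: R0=0x37 R1=0x5e R2=0xd1 R3=0x5e  N=1 Z=0
after  4: R0=0x73 R1=0x5e R2=0xd1 R3=0x5e  N=0 Z=0
after  5: R0=0x73 R1=0x7f R2=0xd1 R3=0x5e  N=0 Z=0
-- IRQ taken; context saved, return-PC = 6 --
mismatch: R1: reported 0x7e vs actual 0x7f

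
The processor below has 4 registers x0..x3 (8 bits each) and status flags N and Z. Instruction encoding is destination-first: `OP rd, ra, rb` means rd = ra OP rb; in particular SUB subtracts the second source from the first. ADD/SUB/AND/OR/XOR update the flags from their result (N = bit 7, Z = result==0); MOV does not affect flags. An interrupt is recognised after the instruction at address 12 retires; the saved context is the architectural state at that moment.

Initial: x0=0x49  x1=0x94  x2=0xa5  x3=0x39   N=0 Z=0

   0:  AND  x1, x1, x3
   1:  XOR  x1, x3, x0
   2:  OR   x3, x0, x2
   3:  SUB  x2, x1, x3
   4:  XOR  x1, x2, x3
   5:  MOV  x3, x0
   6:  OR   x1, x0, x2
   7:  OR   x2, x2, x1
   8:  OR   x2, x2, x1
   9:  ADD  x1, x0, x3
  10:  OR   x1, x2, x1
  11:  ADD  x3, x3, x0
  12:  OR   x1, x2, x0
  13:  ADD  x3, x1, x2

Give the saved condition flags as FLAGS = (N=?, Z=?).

FLAGS = (N=1, Z=0)

after  0: x0=0x49 x1=0x10 x2=0xa5 x3=0x39  N=0 Z=0
after  1: x0=0x49 x1=0x70 x2=0xa5 x3=0x39  N=0 Z=0
after  2: x0=0x49 x1=0x70 x2=0xa5 x3=0xed  N=1 Z=0
after  3: x0=0x49 x1=0x70 x2=0x83 x3=0xed  N=1 Z=0
after  4: x0=0x49 x1=0x6e x2=0x83 x3=0xed  N=0 Z=0
after  5: x0=0x49 x1=0x6e x2=0x83 x3=0x49  N=0 Z=0
after  6: x0=0x49 x1=0xcb x2=0x83 x3=0x49  N=1 Z=0
after  7: x0=0x49 x1=0xcb x2=0xcb x3=0x49  N=1 Z=0
after  8: x0=0x49 x1=0xcb x2=0xcb x3=0x49  N=1 Z=0
after  9: x0=0x49 x1=0x92 x2=0xcb x3=0x49  N=1 Z=0
after 10: x0=0x49 x1=0xdb x2=0xcb x3=0x49  N=1 Z=0
after 11: x0=0x49 x1=0xdb x2=0xcb x3=0x92  N=1 Z=0
after 12: x0=0x49 x1=0xcb x2=0xcb x3=0x92  N=1 Z=0
-- IRQ taken; context saved, return-PC = 13 --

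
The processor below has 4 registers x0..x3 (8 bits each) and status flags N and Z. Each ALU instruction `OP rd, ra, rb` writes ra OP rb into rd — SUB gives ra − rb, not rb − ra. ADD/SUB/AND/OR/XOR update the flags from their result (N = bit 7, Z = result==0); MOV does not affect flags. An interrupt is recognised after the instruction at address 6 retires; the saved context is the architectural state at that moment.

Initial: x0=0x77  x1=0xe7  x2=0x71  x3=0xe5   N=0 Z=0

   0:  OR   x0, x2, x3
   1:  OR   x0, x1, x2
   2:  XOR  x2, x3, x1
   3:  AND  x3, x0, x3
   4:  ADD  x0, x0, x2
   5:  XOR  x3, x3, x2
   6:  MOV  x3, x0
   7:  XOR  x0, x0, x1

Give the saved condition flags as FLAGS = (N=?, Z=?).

after  0: x0=0xf5 x1=0xe7 x2=0x71 x3=0xe5  N=1 Z=0
after  1: x0=0xf7 x1=0xe7 x2=0x71 x3=0xe5  N=1 Z=0
after  2: x0=0xf7 x1=0xe7 x2=0x02 x3=0xe5  N=0 Z=0
after  3: x0=0xf7 x1=0xe7 x2=0x02 x3=0xe5  N=1 Z=0
after  4: x0=0xf9 x1=0xe7 x2=0x02 x3=0xe5  N=1 Z=0
after  5: x0=0xf9 x1=0xe7 x2=0x02 x3=0xe7  N=1 Z=0
after  6: x0=0xf9 x1=0xe7 x2=0x02 x3=0xf9  N=1 Z=0
-- IRQ taken; context saved, return-PC = 7 --

FLAGS = (N=1, Z=0)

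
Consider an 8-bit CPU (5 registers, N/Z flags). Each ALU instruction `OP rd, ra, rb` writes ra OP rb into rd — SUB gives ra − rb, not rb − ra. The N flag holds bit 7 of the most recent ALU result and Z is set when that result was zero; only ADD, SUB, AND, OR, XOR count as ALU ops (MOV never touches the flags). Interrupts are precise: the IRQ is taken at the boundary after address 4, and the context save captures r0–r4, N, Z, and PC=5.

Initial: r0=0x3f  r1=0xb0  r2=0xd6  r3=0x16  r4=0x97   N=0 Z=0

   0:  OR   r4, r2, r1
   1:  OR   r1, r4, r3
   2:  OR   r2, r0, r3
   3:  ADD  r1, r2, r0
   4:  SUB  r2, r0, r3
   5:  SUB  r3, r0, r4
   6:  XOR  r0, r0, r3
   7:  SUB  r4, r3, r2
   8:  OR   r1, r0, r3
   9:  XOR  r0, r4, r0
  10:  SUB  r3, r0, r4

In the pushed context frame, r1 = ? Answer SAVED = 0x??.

after  0: r0=0x3f r1=0xb0 r2=0xd6 r3=0x16 r4=0xf6  N=1 Z=0
after  1: r0=0x3f r1=0xf6 r2=0xd6 r3=0x16 r4=0xf6  N=1 Z=0
after  2: r0=0x3f r1=0xf6 r2=0x3f r3=0x16 r4=0xf6  N=0 Z=0
after  3: r0=0x3f r1=0x7e r2=0x3f r3=0x16 r4=0xf6  N=0 Z=0
after  4: r0=0x3f r1=0x7e r2=0x29 r3=0x16 r4=0xf6  N=0 Z=0
-- IRQ taken; context saved, return-PC = 5 --

SAVED = 0x7e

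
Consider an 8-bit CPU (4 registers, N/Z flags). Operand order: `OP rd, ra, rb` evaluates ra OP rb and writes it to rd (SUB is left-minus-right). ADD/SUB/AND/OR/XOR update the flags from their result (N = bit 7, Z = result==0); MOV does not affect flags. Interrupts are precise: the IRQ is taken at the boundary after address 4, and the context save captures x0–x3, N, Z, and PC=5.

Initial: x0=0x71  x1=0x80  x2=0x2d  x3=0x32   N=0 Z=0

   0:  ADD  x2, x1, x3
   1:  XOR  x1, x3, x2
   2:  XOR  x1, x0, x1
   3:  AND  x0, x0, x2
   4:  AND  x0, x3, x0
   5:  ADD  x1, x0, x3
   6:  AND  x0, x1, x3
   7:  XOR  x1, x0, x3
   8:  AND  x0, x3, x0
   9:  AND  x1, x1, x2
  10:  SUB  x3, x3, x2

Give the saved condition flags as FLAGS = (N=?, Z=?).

after  0: x0=0x71 x1=0x80 x2=0xb2 x3=0x32  N=1 Z=0
after  1: x0=0x71 x1=0x80 x2=0xb2 x3=0x32  N=1 Z=0
after  2: x0=0x71 x1=0xf1 x2=0xb2 x3=0x32  N=1 Z=0
after  3: x0=0x30 x1=0xf1 x2=0xb2 x3=0x32  N=0 Z=0
after  4: x0=0x30 x1=0xf1 x2=0xb2 x3=0x32  N=0 Z=0
-- IRQ taken; context saved, return-PC = 5 --

FLAGS = (N=0, Z=0)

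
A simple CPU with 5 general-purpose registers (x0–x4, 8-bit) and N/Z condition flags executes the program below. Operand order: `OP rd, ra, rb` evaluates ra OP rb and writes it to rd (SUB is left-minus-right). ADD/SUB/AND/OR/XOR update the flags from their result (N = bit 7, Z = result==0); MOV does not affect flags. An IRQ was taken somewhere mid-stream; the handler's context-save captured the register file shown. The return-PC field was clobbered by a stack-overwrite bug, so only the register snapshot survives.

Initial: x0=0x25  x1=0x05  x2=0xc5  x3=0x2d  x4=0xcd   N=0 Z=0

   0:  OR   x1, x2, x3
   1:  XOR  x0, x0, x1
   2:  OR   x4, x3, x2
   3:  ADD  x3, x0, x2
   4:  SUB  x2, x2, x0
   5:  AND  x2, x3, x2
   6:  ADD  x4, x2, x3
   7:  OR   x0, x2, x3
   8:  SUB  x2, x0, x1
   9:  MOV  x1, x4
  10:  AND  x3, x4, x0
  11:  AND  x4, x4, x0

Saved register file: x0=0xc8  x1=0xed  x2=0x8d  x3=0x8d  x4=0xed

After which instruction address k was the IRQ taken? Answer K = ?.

after  0: x0=0x25 x1=0xed x2=0xc5 x3=0x2d x4=0xcd  N=1 Z=0
after  1: x0=0xc8 x1=0xed x2=0xc5 x3=0x2d x4=0xcd  N=1 Z=0
after  2: x0=0xc8 x1=0xed x2=0xc5 x3=0x2d x4=0xed  N=1 Z=0
after  3: x0=0xc8 x1=0xed x2=0xc5 x3=0x8d x4=0xed  N=1 Z=0
after  4: x0=0xc8 x1=0xed x2=0xfd x3=0x8d x4=0xed  N=1 Z=0
after  5: x0=0xc8 x1=0xed x2=0x8d x3=0x8d x4=0xed  N=1 Z=0
-- IRQ taken; context saved, return-PC = 6 --

K = 5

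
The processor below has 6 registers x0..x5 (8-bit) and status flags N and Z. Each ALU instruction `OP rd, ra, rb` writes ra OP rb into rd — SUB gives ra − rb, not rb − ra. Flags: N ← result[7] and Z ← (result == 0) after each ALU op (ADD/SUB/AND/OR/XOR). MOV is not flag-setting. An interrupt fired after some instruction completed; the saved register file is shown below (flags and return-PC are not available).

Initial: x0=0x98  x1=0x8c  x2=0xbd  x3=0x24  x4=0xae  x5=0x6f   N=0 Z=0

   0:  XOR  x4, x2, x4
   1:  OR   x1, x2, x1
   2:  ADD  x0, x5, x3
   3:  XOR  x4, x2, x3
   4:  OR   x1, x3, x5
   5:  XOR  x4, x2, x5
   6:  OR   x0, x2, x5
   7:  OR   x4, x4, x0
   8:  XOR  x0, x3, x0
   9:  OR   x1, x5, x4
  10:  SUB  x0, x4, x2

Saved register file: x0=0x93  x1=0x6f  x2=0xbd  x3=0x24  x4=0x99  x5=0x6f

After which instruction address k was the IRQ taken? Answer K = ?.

K = 4

after  0: x0=0x98 x1=0x8c x2=0xbd x3=0x24 x4=0x13 x5=0x6f  N=0 Z=0
after  1: x0=0x98 x1=0xbd x2=0xbd x3=0x24 x4=0x13 x5=0x6f  N=1 Z=0
after  2: x0=0x93 x1=0xbd x2=0xbd x3=0x24 x4=0x13 x5=0x6f  N=1 Z=0
after  3: x0=0x93 x1=0xbd x2=0xbd x3=0x24 x4=0x99 x5=0x6f  N=1 Z=0
after  4: x0=0x93 x1=0x6f x2=0xbd x3=0x24 x4=0x99 x5=0x6f  N=0 Z=0
-- IRQ taken; context saved, return-PC = 5 --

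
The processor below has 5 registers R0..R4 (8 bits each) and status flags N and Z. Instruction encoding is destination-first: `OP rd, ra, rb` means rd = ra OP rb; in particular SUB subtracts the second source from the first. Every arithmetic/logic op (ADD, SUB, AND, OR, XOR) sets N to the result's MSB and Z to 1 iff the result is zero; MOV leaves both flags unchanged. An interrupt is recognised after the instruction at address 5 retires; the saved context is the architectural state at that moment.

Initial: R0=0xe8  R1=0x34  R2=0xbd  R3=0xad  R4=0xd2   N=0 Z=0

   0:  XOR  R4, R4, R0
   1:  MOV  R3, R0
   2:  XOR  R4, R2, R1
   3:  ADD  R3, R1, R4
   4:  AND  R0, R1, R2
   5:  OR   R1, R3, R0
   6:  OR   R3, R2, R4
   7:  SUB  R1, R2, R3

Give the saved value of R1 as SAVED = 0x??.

SAVED = 0xbd

after  0: R0=0xe8 R1=0x34 R2=0xbd R3=0xad R4=0x3a  N=0 Z=0
after  1: R0=0xe8 R1=0x34 R2=0xbd R3=0xe8 R4=0x3a  N=0 Z=0
after  2: R0=0xe8 R1=0x34 R2=0xbd R3=0xe8 R4=0x89  N=1 Z=0
after  3: R0=0xe8 R1=0x34 R2=0xbd R3=0xbd R4=0x89  N=1 Z=0
after  4: R0=0x34 R1=0x34 R2=0xbd R3=0xbd R4=0x89  N=0 Z=0
after  5: R0=0x34 R1=0xbd R2=0xbd R3=0xbd R4=0x89  N=1 Z=0
-- IRQ taken; context saved, return-PC = 6 --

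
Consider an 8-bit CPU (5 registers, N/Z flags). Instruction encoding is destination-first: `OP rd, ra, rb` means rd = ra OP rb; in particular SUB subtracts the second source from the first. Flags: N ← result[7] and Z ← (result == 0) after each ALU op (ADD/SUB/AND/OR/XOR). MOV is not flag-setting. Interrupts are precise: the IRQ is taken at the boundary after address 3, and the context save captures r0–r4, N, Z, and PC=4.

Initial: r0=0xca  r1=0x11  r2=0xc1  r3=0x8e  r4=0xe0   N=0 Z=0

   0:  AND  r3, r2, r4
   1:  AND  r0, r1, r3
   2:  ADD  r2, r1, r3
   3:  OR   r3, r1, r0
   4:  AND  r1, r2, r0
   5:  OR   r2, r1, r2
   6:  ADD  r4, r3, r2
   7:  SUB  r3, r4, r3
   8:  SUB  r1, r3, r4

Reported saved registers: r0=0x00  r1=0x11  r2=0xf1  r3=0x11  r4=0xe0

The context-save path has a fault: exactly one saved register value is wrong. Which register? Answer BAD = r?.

BAD = r2

after  0: r0=0xca r1=0x11 r2=0xc1 r3=0xc0 r4=0xe0  N=1 Z=0
after  1: r0=0x00 r1=0x11 r2=0xc1 r3=0xc0 r4=0xe0  N=0 Z=1
after  2: r0=0x00 r1=0x11 r2=0xd1 r3=0xc0 r4=0xe0  N=1 Z=0
after  3: r0=0x00 r1=0x11 r2=0xd1 r3=0x11 r4=0xe0  N=0 Z=0
-- IRQ taken; context saved, return-PC = 4 --
mismatch: r2: reported 0xf1 vs actual 0xd1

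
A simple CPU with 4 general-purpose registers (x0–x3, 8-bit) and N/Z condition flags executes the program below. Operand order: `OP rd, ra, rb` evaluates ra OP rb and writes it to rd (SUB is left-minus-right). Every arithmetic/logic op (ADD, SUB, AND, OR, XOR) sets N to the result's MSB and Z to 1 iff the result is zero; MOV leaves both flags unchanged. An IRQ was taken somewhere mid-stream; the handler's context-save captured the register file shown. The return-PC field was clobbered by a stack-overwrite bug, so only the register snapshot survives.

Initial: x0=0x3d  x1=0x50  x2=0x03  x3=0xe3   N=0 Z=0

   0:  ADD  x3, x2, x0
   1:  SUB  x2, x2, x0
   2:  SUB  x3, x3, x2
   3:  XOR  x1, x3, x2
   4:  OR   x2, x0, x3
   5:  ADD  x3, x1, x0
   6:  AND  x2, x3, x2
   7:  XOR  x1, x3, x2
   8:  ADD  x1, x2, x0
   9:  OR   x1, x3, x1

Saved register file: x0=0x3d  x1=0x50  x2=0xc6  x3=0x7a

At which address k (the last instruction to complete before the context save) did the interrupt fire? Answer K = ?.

K = 2

after  0: x0=0x3d x1=0x50 x2=0x03 x3=0x40  N=0 Z=0
after  1: x0=0x3d x1=0x50 x2=0xc6 x3=0x40  N=1 Z=0
after  2: x0=0x3d x1=0x50 x2=0xc6 x3=0x7a  N=0 Z=0
-- IRQ taken; context saved, return-PC = 3 --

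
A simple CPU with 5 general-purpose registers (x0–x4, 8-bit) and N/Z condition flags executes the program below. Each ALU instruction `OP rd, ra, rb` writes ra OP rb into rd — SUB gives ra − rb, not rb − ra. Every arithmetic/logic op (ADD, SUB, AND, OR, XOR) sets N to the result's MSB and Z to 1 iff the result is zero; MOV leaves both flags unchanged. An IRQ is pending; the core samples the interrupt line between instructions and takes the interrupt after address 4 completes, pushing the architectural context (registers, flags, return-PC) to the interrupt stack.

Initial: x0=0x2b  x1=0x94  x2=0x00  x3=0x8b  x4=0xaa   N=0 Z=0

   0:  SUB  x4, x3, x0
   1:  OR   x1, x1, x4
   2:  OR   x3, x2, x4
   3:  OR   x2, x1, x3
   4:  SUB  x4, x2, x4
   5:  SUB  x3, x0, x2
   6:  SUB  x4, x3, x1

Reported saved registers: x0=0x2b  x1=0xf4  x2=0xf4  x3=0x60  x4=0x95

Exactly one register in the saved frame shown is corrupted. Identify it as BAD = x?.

BAD = x4

after  0: x0=0x2b x1=0x94 x2=0x00 x3=0x8b x4=0x60  N=0 Z=0
after  1: x0=0x2b x1=0xf4 x2=0x00 x3=0x8b x4=0x60  N=1 Z=0
after  2: x0=0x2b x1=0xf4 x2=0x00 x3=0x60 x4=0x60  N=0 Z=0
after  3: x0=0x2b x1=0xf4 x2=0xf4 x3=0x60 x4=0x60  N=1 Z=0
after  4: x0=0x2b x1=0xf4 x2=0xf4 x3=0x60 x4=0x94  N=1 Z=0
-- IRQ taken; context saved, return-PC = 5 --
mismatch: x4: reported 0x95 vs actual 0x94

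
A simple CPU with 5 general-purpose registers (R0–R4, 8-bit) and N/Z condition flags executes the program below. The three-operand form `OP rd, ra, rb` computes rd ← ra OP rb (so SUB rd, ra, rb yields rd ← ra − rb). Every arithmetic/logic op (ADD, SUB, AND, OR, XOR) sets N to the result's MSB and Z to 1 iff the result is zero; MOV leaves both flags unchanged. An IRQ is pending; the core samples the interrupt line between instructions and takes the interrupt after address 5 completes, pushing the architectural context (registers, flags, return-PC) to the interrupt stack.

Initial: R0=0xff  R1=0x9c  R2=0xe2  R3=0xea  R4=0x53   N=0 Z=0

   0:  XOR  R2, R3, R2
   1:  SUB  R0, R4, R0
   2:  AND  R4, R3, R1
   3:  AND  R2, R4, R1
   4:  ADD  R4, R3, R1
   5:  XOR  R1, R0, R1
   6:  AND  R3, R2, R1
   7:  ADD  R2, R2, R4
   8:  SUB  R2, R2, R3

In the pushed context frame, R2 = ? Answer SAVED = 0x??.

SAVED = 0x88

after  0: R0=0xff R1=0x9c R2=0x08 R3=0xea R4=0x53  N=0 Z=0
after  1: R0=0x54 R1=0x9c R2=0x08 R3=0xea R4=0x53  N=0 Z=0
after  2: R0=0x54 R1=0x9c R2=0x08 R3=0xea R4=0x88  N=1 Z=0
after  3: R0=0x54 R1=0x9c R2=0x88 R3=0xea R4=0x88  N=1 Z=0
after  4: R0=0x54 R1=0x9c R2=0x88 R3=0xea R4=0x86  N=1 Z=0
after  5: R0=0x54 R1=0xc8 R2=0x88 R3=0xea R4=0x86  N=1 Z=0
-- IRQ taken; context saved, return-PC = 6 --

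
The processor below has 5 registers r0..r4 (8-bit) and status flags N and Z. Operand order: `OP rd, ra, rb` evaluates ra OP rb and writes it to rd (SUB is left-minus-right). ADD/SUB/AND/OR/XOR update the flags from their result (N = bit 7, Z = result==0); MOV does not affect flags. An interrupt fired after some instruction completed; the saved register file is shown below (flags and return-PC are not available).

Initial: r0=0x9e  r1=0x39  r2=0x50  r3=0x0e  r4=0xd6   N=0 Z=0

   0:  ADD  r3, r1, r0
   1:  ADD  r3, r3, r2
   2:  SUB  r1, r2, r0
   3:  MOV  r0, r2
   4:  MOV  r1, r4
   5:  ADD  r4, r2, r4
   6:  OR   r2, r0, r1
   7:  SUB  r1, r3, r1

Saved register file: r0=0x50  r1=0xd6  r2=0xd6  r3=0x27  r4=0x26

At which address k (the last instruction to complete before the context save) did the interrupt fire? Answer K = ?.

after  0: r0=0x9e r1=0x39 r2=0x50 r3=0xd7 r4=0xd6  N=1 Z=0
after  1: r0=0x9e r1=0x39 r2=0x50 r3=0x27 r4=0xd6  N=0 Z=0
after  2: r0=0x9e r1=0xb2 r2=0x50 r3=0x27 r4=0xd6  N=1 Z=0
after  3: r0=0x50 r1=0xb2 r2=0x50 r3=0x27 r4=0xd6  N=1 Z=0
after  4: r0=0x50 r1=0xd6 r2=0x50 r3=0x27 r4=0xd6  N=1 Z=0
after  5: r0=0x50 r1=0xd6 r2=0x50 r3=0x27 r4=0x26  N=0 Z=0
after  6: r0=0x50 r1=0xd6 r2=0xd6 r3=0x27 r4=0x26  N=1 Z=0
-- IRQ taken; context saved, return-PC = 7 --

K = 6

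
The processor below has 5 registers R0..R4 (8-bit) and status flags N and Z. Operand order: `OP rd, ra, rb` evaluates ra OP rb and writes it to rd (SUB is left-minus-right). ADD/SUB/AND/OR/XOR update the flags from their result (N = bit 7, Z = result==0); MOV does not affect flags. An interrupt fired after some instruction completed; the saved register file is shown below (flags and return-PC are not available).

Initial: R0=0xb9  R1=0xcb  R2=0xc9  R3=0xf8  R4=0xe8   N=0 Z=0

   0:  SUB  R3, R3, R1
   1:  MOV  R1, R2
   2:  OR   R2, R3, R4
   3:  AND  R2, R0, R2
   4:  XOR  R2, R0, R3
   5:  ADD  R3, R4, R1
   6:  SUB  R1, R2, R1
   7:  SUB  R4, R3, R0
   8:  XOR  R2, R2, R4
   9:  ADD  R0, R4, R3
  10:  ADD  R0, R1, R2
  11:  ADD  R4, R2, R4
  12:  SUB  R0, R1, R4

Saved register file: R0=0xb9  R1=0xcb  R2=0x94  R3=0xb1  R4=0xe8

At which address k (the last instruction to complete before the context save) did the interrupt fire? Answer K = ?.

K = 6

after  0: R0=0xb9 R1=0xcb R2=0xc9 R3=0x2d R4=0xe8  N=0 Z=0
after  1: R0=0xb9 R1=0xc9 R2=0xc9 R3=0x2d R4=0xe8  N=0 Z=0
after  2: R0=0xb9 R1=0xc9 R2=0xed R3=0x2d R4=0xe8  N=1 Z=0
after  3: R0=0xb9 R1=0xc9 R2=0xa9 R3=0x2d R4=0xe8  N=1 Z=0
after  4: R0=0xb9 R1=0xc9 R2=0x94 R3=0x2d R4=0xe8  N=1 Z=0
after  5: R0=0xb9 R1=0xc9 R2=0x94 R3=0xb1 R4=0xe8  N=1 Z=0
after  6: R0=0xb9 R1=0xcb R2=0x94 R3=0xb1 R4=0xe8  N=1 Z=0
-- IRQ taken; context saved, return-PC = 7 --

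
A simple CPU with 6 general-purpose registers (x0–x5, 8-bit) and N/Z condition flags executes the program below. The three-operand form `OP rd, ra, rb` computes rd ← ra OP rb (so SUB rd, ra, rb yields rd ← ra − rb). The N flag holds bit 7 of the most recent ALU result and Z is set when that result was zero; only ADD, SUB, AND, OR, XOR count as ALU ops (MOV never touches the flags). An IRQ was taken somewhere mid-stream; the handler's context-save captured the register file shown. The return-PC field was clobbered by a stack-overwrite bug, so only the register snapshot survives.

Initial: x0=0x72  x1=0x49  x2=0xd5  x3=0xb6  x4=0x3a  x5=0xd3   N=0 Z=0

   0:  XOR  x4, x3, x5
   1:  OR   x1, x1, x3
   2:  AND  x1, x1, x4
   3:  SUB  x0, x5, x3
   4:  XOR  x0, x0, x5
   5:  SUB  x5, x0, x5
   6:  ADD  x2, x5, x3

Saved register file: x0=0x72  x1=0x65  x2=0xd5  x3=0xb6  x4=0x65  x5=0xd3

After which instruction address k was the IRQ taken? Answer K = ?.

K = 2

after  0: x0=0x72 x1=0x49 x2=0xd5 x3=0xb6 x4=0x65 x5=0xd3  N=0 Z=0
after  1: x0=0x72 x1=0xff x2=0xd5 x3=0xb6 x4=0x65 x5=0xd3  N=1 Z=0
after  2: x0=0x72 x1=0x65 x2=0xd5 x3=0xb6 x4=0x65 x5=0xd3  N=0 Z=0
-- IRQ taken; context saved, return-PC = 3 --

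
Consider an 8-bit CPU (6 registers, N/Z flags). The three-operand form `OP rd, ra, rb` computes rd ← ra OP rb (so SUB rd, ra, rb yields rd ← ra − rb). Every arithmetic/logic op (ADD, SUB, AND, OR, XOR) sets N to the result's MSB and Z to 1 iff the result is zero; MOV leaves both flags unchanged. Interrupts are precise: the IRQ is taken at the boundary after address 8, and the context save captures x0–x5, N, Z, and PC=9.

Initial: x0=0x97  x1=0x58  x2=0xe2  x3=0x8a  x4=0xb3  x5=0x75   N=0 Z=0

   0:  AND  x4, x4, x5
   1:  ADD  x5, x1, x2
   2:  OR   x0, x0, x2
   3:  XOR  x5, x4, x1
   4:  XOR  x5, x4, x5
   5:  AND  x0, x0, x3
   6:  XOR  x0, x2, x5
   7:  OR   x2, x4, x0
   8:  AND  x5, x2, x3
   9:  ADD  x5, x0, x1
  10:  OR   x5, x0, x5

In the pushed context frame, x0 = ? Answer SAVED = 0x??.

after  0: x0=0x97 x1=0x58 x2=0xe2 x3=0x8a x4=0x31 x5=0x75  N=0 Z=0
after  1: x0=0x97 x1=0x58 x2=0xe2 x3=0x8a x4=0x31 x5=0x3a  N=0 Z=0
after  2: x0=0xf7 x1=0x58 x2=0xe2 x3=0x8a x4=0x31 x5=0x3a  N=1 Z=0
after  3: x0=0xf7 x1=0x58 x2=0xe2 x3=0x8a x4=0x31 x5=0x69  N=0 Z=0
after  4: x0=0xf7 x1=0x58 x2=0xe2 x3=0x8a x4=0x31 x5=0x58  N=0 Z=0
after  5: x0=0x82 x1=0x58 x2=0xe2 x3=0x8a x4=0x31 x5=0x58  N=1 Z=0
after  6: x0=0xba x1=0x58 x2=0xe2 x3=0x8a x4=0x31 x5=0x58  N=1 Z=0
after  7: x0=0xba x1=0x58 x2=0xbb x3=0x8a x4=0x31 x5=0x58  N=1 Z=0
after  8: x0=0xba x1=0x58 x2=0xbb x3=0x8a x4=0x31 x5=0x8a  N=1 Z=0
-- IRQ taken; context saved, return-PC = 9 --

SAVED = 0xba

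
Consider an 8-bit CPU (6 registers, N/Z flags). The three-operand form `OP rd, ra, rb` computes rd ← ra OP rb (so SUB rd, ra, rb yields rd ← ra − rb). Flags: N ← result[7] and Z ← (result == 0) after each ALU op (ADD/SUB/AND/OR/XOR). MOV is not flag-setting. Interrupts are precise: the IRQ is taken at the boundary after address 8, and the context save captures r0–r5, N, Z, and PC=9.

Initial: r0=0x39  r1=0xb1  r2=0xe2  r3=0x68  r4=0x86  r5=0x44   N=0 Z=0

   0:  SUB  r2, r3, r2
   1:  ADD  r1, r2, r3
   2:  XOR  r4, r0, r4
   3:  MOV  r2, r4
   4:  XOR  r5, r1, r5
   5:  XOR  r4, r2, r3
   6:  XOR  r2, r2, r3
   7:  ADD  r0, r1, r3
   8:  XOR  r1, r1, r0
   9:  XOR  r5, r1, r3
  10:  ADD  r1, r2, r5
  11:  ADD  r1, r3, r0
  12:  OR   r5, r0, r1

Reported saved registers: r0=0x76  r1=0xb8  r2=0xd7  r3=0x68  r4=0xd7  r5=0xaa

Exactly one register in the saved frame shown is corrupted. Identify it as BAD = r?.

BAD = r0

after  0: r0=0x39 r1=0xb1 r2=0x86 r3=0x68 r4=0x86 r5=0x44  N=1 Z=0
after  1: r0=0x39 r1=0xee r2=0x86 r3=0x68 r4=0x86 r5=0x44  N=1 Z=0
after  2: r0=0x39 r1=0xee r2=0x86 r3=0x68 r4=0xbf r5=0x44  N=1 Z=0
after  3: r0=0x39 r1=0xee r2=0xbf r3=0x68 r4=0xbf r5=0x44  N=1 Z=0
after  4: r0=0x39 r1=0xee r2=0xbf r3=0x68 r4=0xbf r5=0xaa  N=1 Z=0
after  5: r0=0x39 r1=0xee r2=0xbf r3=0x68 r4=0xd7 r5=0xaa  N=1 Z=0
after  6: r0=0x39 r1=0xee r2=0xd7 r3=0x68 r4=0xd7 r5=0xaa  N=1 Z=0
after  7: r0=0x56 r1=0xee r2=0xd7 r3=0x68 r4=0xd7 r5=0xaa  N=0 Z=0
after  8: r0=0x56 r1=0xb8 r2=0xd7 r3=0x68 r4=0xd7 r5=0xaa  N=1 Z=0
-- IRQ taken; context saved, return-PC = 9 --
mismatch: r0: reported 0x76 vs actual 0x56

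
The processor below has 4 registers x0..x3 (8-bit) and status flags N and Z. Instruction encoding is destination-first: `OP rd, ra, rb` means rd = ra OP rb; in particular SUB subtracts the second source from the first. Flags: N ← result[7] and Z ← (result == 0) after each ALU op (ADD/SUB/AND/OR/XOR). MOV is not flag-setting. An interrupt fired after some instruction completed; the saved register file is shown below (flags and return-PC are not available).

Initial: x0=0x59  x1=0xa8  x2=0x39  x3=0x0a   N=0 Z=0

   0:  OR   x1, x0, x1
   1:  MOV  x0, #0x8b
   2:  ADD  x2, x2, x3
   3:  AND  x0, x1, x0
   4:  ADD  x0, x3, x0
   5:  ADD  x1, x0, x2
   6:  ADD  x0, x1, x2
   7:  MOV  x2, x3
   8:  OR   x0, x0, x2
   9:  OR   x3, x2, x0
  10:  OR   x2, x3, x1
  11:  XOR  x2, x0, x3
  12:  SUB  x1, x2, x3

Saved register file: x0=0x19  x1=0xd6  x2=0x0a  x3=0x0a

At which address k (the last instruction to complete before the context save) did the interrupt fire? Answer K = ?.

K = 7

after  0: x0=0x59 x1=0xf9 x2=0x39 x3=0x0a  N=1 Z=0
after  1: x0=0x8b x1=0xf9 x2=0x39 x3=0x0a  N=1 Z=0
after  2: x0=0x8b x1=0xf9 x2=0x43 x3=0x0a  N=0 Z=0
after  3: x0=0x89 x1=0xf9 x2=0x43 x3=0x0a  N=1 Z=0
after  4: x0=0x93 x1=0xf9 x2=0x43 x3=0x0a  N=1 Z=0
after  5: x0=0x93 x1=0xd6 x2=0x43 x3=0x0a  N=1 Z=0
after  6: x0=0x19 x1=0xd6 x2=0x43 x3=0x0a  N=0 Z=0
after  7: x0=0x19 x1=0xd6 x2=0x0a x3=0x0a  N=0 Z=0
-- IRQ taken; context saved, return-PC = 8 --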